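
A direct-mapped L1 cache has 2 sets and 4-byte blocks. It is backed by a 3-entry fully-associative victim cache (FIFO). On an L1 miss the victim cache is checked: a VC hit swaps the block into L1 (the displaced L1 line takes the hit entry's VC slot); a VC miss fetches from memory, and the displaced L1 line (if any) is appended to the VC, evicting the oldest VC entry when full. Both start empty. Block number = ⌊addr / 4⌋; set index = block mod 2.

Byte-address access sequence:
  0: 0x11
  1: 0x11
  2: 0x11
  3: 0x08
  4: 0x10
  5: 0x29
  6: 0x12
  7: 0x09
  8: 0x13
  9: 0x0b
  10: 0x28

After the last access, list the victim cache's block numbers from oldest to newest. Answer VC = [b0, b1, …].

  [0] addr=0x11 blk=4 s=0: MISS | VC []
  [1] addr=0x11 blk=4 s=0: L1-HIT | VC []
  [2] addr=0x11 blk=4 s=0: L1-HIT | VC []
  [3] addr=0x8 blk=2 s=0: MISS | VC [4]
  [4] addr=0x10 blk=4 s=0: VC-HIT | VC [2]
  [5] addr=0x29 blk=10 s=0: MISS | VC [2, 4]
  [6] addr=0x12 blk=4 s=0: VC-HIT | VC [2, 10]
  [7] addr=0x9 blk=2 s=0: VC-HIT | VC [4, 10]
  [8] addr=0x13 blk=4 s=0: VC-HIT | VC [2, 10]
  [9] addr=0xb blk=2 s=0: VC-HIT | VC [4, 10]
  [10] addr=0x28 blk=10 s=0: VC-HIT | VC [4, 2]

VC = [4, 2]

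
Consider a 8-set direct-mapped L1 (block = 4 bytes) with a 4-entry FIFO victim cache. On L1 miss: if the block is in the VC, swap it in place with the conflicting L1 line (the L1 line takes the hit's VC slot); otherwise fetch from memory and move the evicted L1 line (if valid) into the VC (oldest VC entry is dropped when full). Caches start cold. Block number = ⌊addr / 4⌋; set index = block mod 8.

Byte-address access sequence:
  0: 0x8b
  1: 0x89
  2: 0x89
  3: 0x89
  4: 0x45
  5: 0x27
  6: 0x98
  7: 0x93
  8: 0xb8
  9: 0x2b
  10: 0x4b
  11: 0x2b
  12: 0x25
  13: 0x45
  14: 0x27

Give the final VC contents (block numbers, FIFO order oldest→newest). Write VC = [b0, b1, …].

0: 0x8b (blk 34, set 2) → MISS  vc=[]
1: 0x89 (blk 34, set 2) → L1-HIT  vc=[]
2: 0x89 (blk 34, set 2) → L1-HIT  vc=[]
3: 0x89 (blk 34, set 2) → L1-HIT  vc=[]
4: 0x45 (blk 17, set 1) → MISS  vc=[]
5: 0x27 (blk 9, set 1) → MISS  vc=[17]
6: 0x98 (blk 38, set 6) → MISS  vc=[17]
7: 0x93 (blk 36, set 4) → MISS  vc=[17]
8: 0xb8 (blk 46, set 6) → MISS  vc=[17, 38]
9: 0x2b (blk 10, set 2) → MISS  vc=[17, 38, 34]
10: 0x4b (blk 18, set 2) → MISS  vc=[17, 38, 34, 10]
11: 0x2b (blk 10, set 2) → VC-HIT  vc=[17, 38, 34, 18]
12: 0x25 (blk 9, set 1) → L1-HIT  vc=[17, 38, 34, 18]
13: 0x45 (blk 17, set 1) → VC-HIT  vc=[9, 38, 34, 18]
14: 0x27 (blk 9, set 1) → VC-HIT  vc=[17, 38, 34, 18]

VC = [17, 38, 34, 18]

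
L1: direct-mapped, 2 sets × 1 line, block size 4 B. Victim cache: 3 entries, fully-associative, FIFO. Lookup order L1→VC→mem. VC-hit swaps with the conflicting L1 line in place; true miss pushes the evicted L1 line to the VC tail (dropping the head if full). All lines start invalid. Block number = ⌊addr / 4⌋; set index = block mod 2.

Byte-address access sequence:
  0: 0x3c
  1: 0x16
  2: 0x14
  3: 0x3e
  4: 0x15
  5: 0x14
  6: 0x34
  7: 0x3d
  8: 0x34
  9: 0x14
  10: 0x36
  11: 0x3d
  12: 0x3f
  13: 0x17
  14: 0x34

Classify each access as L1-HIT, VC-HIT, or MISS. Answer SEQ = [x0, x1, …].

#0 0x3c→b15/s1 MISS; vc=[]
#1 0x16→b5/s1 MISS; vc=[15]
#2 0x14→b5/s1 L1-HIT; vc=[15]
#3 0x3e→b15/s1 VC-HIT; vc=[5]
#4 0x15→b5/s1 VC-HIT; vc=[15]
#5 0x14→b5/s1 L1-HIT; vc=[15]
#6 0x34→b13/s1 MISS; vc=[15,5]
#7 0x3d→b15/s1 VC-HIT; vc=[13,5]
#8 0x34→b13/s1 VC-HIT; vc=[15,5]
#9 0x14→b5/s1 VC-HIT; vc=[15,13]
#10 0x36→b13/s1 VC-HIT; vc=[15,5]
#11 0x3d→b15/s1 VC-HIT; vc=[13,5]
#12 0x3f→b15/s1 L1-HIT; vc=[13,5]
#13 0x17→b5/s1 VC-HIT; vc=[13,15]
#14 0x34→b13/s1 VC-HIT; vc=[5,15]

SEQ = [MISS, MISS, L1-HIT, VC-HIT, VC-HIT, L1-HIT, MISS, VC-HIT, VC-HIT, VC-HIT, VC-HIT, VC-HIT, L1-HIT, VC-HIT, VC-HIT]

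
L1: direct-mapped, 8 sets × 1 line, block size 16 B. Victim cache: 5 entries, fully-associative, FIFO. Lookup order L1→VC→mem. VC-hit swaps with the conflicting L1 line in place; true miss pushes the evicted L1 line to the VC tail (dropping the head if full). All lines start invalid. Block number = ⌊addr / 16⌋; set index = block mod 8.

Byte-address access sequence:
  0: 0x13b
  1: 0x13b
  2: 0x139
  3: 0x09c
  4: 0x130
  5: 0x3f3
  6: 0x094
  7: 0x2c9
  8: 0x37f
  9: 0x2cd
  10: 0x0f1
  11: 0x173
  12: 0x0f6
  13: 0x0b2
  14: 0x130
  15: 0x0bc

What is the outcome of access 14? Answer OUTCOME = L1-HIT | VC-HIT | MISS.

OUTCOME = VC-HIT

0: 0x13b (blk 19, set 3) → MISS  vc=[]
1: 0x13b (blk 19, set 3) → L1-HIT  vc=[]
2: 0x139 (blk 19, set 3) → L1-HIT  vc=[]
3: 0x9c (blk 9, set 1) → MISS  vc=[]
4: 0x130 (blk 19, set 3) → L1-HIT  vc=[]
5: 0x3f3 (blk 63, set 7) → MISS  vc=[]
6: 0x94 (blk 9, set 1) → L1-HIT  vc=[]
7: 0x2c9 (blk 44, set 4) → MISS  vc=[]
8: 0x37f (blk 55, set 7) → MISS  vc=[63]
9: 0x2cd (blk 44, set 4) → L1-HIT  vc=[63]
10: 0xf1 (blk 15, set 7) → MISS  vc=[63, 55]
11: 0x173 (blk 23, set 7) → MISS  vc=[63, 55, 15]
12: 0xf6 (blk 15, set 7) → VC-HIT  vc=[63, 55, 23]
13: 0xb2 (blk 11, set 3) → MISS  vc=[63, 55, 23, 19]
14: 0x130 (blk 19, set 3) → VC-HIT  vc=[63, 55, 23, 11]
15: 0xbc (blk 11, set 3) → VC-HIT  vc=[63, 55, 23, 19]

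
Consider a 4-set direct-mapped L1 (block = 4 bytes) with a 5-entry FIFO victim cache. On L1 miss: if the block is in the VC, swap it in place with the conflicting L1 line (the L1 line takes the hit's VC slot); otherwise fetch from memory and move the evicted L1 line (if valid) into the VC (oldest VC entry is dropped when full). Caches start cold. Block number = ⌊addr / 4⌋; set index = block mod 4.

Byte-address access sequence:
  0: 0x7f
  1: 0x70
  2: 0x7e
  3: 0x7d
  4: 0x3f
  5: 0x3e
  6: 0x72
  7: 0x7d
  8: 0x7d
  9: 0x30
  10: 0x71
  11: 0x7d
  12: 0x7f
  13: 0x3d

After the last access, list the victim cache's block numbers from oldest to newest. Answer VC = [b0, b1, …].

0: 0x7f (blk 31, set 3) → MISS  vc=[]
1: 0x70 (blk 28, set 0) → MISS  vc=[]
2: 0x7e (blk 31, set 3) → L1-HIT  vc=[]
3: 0x7d (blk 31, set 3) → L1-HIT  vc=[]
4: 0x3f (blk 15, set 3) → MISS  vc=[31]
5: 0x3e (blk 15, set 3) → L1-HIT  vc=[31]
6: 0x72 (blk 28, set 0) → L1-HIT  vc=[31]
7: 0x7d (blk 31, set 3) → VC-HIT  vc=[15]
8: 0x7d (blk 31, set 3) → L1-HIT  vc=[15]
9: 0x30 (blk 12, set 0) → MISS  vc=[15, 28]
10: 0x71 (blk 28, set 0) → VC-HIT  vc=[15, 12]
11: 0x7d (blk 31, set 3) → L1-HIT  vc=[15, 12]
12: 0x7f (blk 31, set 3) → L1-HIT  vc=[15, 12]
13: 0x3d (blk 15, set 3) → VC-HIT  vc=[31, 12]

VC = [31, 12]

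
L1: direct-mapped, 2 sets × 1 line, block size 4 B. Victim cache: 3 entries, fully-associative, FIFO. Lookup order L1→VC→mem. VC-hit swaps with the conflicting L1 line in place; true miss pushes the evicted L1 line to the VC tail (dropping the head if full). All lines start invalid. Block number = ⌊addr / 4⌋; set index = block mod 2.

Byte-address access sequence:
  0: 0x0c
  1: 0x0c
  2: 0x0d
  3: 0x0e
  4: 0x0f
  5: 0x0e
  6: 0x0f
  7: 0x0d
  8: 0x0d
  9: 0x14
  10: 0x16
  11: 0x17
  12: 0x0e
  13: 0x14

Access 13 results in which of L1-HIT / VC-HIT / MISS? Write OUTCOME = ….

OUTCOME = VC-HIT

#0 0xc→b3/s1 MISS; vc=[]
#1 0xc→b3/s1 L1-HIT; vc=[]
#2 0xd→b3/s1 L1-HIT; vc=[]
#3 0xe→b3/s1 L1-HIT; vc=[]
#4 0xf→b3/s1 L1-HIT; vc=[]
#5 0xe→b3/s1 L1-HIT; vc=[]
#6 0xf→b3/s1 L1-HIT; vc=[]
#7 0xd→b3/s1 L1-HIT; vc=[]
#8 0xd→b3/s1 L1-HIT; vc=[]
#9 0x14→b5/s1 MISS; vc=[3]
#10 0x16→b5/s1 L1-HIT; vc=[3]
#11 0x17→b5/s1 L1-HIT; vc=[3]
#12 0xe→b3/s1 VC-HIT; vc=[5]
#13 0x14→b5/s1 VC-HIT; vc=[3]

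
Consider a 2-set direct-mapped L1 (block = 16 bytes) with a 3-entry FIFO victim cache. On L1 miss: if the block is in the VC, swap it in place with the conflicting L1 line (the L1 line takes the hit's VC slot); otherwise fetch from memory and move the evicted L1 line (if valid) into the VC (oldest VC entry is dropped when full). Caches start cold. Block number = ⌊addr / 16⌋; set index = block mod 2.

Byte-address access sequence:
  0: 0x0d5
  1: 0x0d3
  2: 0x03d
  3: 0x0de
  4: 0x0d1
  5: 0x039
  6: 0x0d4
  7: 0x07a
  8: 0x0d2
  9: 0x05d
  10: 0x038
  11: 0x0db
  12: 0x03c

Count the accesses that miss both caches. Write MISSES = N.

  [0] addr=0xd5 blk=13 s=1: MISS | VC []
  [1] addr=0xd3 blk=13 s=1: L1-HIT | VC []
  [2] addr=0x3d blk=3 s=1: MISS | VC [13]
  [3] addr=0xde blk=13 s=1: VC-HIT | VC [3]
  [4] addr=0xd1 blk=13 s=1: L1-HIT | VC [3]
  [5] addr=0x39 blk=3 s=1: VC-HIT | VC [13]
  [6] addr=0xd4 blk=13 s=1: VC-HIT | VC [3]
  [7] addr=0x7a blk=7 s=1: MISS | VC [3, 13]
  [8] addr=0xd2 blk=13 s=1: VC-HIT | VC [3, 7]
  [9] addr=0x5d blk=5 s=1: MISS | VC [3, 7, 13]
  [10] addr=0x38 blk=3 s=1: VC-HIT | VC [5, 7, 13]
  [11] addr=0xdb blk=13 s=1: VC-HIT | VC [5, 7, 3]
  [12] addr=0x3c blk=3 s=1: VC-HIT | VC [5, 7, 13]

MISSES = 4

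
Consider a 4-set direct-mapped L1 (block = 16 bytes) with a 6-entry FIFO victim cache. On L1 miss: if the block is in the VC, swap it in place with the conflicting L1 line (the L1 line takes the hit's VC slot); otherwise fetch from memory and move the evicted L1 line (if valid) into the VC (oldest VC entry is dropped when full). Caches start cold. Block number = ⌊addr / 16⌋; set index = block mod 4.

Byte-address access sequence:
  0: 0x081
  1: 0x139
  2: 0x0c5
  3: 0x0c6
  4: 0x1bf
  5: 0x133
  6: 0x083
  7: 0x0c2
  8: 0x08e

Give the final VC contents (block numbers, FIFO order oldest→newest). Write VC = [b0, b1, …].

VC = [12, 27]

  [0] addr=0x81 blk=8 s=0: MISS | VC []
  [1] addr=0x139 blk=19 s=3: MISS | VC []
  [2] addr=0xc5 blk=12 s=0: MISS | VC [8]
  [3] addr=0xc6 blk=12 s=0: L1-HIT | VC [8]
  [4] addr=0x1bf blk=27 s=3: MISS | VC [8, 19]
  [5] addr=0x133 blk=19 s=3: VC-HIT | VC [8, 27]
  [6] addr=0x83 blk=8 s=0: VC-HIT | VC [12, 27]
  [7] addr=0xc2 blk=12 s=0: VC-HIT | VC [8, 27]
  [8] addr=0x8e blk=8 s=0: VC-HIT | VC [12, 27]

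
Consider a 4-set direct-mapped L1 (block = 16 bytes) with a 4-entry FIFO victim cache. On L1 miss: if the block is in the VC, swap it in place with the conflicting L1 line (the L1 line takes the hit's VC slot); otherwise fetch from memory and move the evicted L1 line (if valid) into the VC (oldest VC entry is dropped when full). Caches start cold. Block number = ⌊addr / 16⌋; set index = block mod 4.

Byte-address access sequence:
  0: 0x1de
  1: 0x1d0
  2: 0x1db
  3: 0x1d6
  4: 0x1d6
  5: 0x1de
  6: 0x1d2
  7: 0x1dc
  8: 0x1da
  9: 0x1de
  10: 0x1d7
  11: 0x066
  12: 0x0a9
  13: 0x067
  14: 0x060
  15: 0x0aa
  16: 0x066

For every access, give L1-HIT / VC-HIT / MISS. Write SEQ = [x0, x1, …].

0: 0x1de (blk 29, set 1) → MISS  vc=[]
1: 0x1d0 (blk 29, set 1) → L1-HIT  vc=[]
2: 0x1db (blk 29, set 1) → L1-HIT  vc=[]
3: 0x1d6 (blk 29, set 1) → L1-HIT  vc=[]
4: 0x1d6 (blk 29, set 1) → L1-HIT  vc=[]
5: 0x1de (blk 29, set 1) → L1-HIT  vc=[]
6: 0x1d2 (blk 29, set 1) → L1-HIT  vc=[]
7: 0x1dc (blk 29, set 1) → L1-HIT  vc=[]
8: 0x1da (blk 29, set 1) → L1-HIT  vc=[]
9: 0x1de (blk 29, set 1) → L1-HIT  vc=[]
10: 0x1d7 (blk 29, set 1) → L1-HIT  vc=[]
11: 0x66 (blk 6, set 2) → MISS  vc=[]
12: 0xa9 (blk 10, set 2) → MISS  vc=[6]
13: 0x67 (blk 6, set 2) → VC-HIT  vc=[10]
14: 0x60 (blk 6, set 2) → L1-HIT  vc=[10]
15: 0xaa (blk 10, set 2) → VC-HIT  vc=[6]
16: 0x66 (blk 6, set 2) → VC-HIT  vc=[10]

SEQ = [MISS, L1-HIT, L1-HIT, L1-HIT, L1-HIT, L1-HIT, L1-HIT, L1-HIT, L1-HIT, L1-HIT, L1-HIT, MISS, MISS, VC-HIT, L1-HIT, VC-HIT, VC-HIT]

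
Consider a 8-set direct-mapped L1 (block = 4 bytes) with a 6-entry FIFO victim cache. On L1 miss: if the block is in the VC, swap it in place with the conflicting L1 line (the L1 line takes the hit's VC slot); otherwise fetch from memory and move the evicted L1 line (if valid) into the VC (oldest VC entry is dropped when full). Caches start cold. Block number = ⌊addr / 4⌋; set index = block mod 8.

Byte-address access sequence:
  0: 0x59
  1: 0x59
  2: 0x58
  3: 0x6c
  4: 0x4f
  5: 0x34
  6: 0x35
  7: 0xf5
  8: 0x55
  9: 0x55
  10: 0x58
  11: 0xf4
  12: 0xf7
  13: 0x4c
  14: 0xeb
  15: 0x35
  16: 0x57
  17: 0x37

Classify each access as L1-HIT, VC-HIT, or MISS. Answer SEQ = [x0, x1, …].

SEQ = [MISS, L1-HIT, L1-HIT, MISS, MISS, MISS, L1-HIT, MISS, MISS, L1-HIT, L1-HIT, VC-HIT, L1-HIT, L1-HIT, MISS, VC-HIT, VC-HIT, VC-HIT]

0: 0x59 (blk 22, set 6) → MISS  vc=[]
1: 0x59 (blk 22, set 6) → L1-HIT  vc=[]
2: 0x58 (blk 22, set 6) → L1-HIT  vc=[]
3: 0x6c (blk 27, set 3) → MISS  vc=[]
4: 0x4f (blk 19, set 3) → MISS  vc=[27]
5: 0x34 (blk 13, set 5) → MISS  vc=[27]
6: 0x35 (blk 13, set 5) → L1-HIT  vc=[27]
7: 0xf5 (blk 61, set 5) → MISS  vc=[27, 13]
8: 0x55 (blk 21, set 5) → MISS  vc=[27, 13, 61]
9: 0x55 (blk 21, set 5) → L1-HIT  vc=[27, 13, 61]
10: 0x58 (blk 22, set 6) → L1-HIT  vc=[27, 13, 61]
11: 0xf4 (blk 61, set 5) → VC-HIT  vc=[27, 13, 21]
12: 0xf7 (blk 61, set 5) → L1-HIT  vc=[27, 13, 21]
13: 0x4c (blk 19, set 3) → L1-HIT  vc=[27, 13, 21]
14: 0xeb (blk 58, set 2) → MISS  vc=[27, 13, 21]
15: 0x35 (blk 13, set 5) → VC-HIT  vc=[27, 61, 21]
16: 0x57 (blk 21, set 5) → VC-HIT  vc=[27, 61, 13]
17: 0x37 (blk 13, set 5) → VC-HIT  vc=[27, 61, 21]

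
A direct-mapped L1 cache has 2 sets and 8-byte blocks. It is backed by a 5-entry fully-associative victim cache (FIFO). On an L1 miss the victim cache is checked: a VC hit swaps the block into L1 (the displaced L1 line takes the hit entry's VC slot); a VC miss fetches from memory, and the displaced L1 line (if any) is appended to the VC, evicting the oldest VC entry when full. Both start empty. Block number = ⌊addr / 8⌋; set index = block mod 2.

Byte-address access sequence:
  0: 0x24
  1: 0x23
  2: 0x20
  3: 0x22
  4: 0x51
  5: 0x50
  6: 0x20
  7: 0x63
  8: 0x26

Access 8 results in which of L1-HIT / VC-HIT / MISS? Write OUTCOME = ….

  [0] addr=0x24 blk=4 s=0: MISS | VC []
  [1] addr=0x23 blk=4 s=0: L1-HIT | VC []
  [2] addr=0x20 blk=4 s=0: L1-HIT | VC []
  [3] addr=0x22 blk=4 s=0: L1-HIT | VC []
  [4] addr=0x51 blk=10 s=0: MISS | VC [4]
  [5] addr=0x50 blk=10 s=0: L1-HIT | VC [4]
  [6] addr=0x20 blk=4 s=0: VC-HIT | VC [10]
  [7] addr=0x63 blk=12 s=0: MISS | VC [10, 4]
  [8] addr=0x26 blk=4 s=0: VC-HIT | VC [10, 12]

OUTCOME = VC-HIT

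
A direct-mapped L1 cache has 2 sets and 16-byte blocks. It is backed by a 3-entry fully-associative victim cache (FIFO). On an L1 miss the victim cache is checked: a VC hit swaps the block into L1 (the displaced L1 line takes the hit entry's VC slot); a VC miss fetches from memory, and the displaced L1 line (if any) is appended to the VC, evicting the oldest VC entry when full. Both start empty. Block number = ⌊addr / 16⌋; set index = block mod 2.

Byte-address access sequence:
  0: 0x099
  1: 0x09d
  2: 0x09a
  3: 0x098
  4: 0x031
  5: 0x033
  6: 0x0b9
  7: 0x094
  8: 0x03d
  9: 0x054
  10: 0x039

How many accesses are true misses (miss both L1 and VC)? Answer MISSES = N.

  [0] addr=0x99 blk=9 s=1: MISS | VC []
  [1] addr=0x9d blk=9 s=1: L1-HIT | VC []
  [2] addr=0x9a blk=9 s=1: L1-HIT | VC []
  [3] addr=0x98 blk=9 s=1: L1-HIT | VC []
  [4] addr=0x31 blk=3 s=1: MISS | VC [9]
  [5] addr=0x33 blk=3 s=1: L1-HIT | VC [9]
  [6] addr=0xb9 blk=11 s=1: MISS | VC [9, 3]
  [7] addr=0x94 blk=9 s=1: VC-HIT | VC [11, 3]
  [8] addr=0x3d blk=3 s=1: VC-HIT | VC [11, 9]
  [9] addr=0x54 blk=5 s=1: MISS | VC [11, 9, 3]
  [10] addr=0x39 blk=3 s=1: VC-HIT | VC [11, 9, 5]

MISSES = 4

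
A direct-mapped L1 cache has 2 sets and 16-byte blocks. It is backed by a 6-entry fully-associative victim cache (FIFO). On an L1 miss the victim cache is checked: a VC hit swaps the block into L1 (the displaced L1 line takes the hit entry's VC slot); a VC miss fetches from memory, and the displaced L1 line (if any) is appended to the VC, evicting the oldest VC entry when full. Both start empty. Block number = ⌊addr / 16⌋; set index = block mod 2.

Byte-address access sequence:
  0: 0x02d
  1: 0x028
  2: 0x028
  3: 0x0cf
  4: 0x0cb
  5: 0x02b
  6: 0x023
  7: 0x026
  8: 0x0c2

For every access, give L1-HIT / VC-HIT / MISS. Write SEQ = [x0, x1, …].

SEQ = [MISS, L1-HIT, L1-HIT, MISS, L1-HIT, VC-HIT, L1-HIT, L1-HIT, VC-HIT]

#0 0x2d→b2/s0 MISS; vc=[]
#1 0x28→b2/s0 L1-HIT; vc=[]
#2 0x28→b2/s0 L1-HIT; vc=[]
#3 0xcf→b12/s0 MISS; vc=[2]
#4 0xcb→b12/s0 L1-HIT; vc=[2]
#5 0x2b→b2/s0 VC-HIT; vc=[12]
#6 0x23→b2/s0 L1-HIT; vc=[12]
#7 0x26→b2/s0 L1-HIT; vc=[12]
#8 0xc2→b12/s0 VC-HIT; vc=[2]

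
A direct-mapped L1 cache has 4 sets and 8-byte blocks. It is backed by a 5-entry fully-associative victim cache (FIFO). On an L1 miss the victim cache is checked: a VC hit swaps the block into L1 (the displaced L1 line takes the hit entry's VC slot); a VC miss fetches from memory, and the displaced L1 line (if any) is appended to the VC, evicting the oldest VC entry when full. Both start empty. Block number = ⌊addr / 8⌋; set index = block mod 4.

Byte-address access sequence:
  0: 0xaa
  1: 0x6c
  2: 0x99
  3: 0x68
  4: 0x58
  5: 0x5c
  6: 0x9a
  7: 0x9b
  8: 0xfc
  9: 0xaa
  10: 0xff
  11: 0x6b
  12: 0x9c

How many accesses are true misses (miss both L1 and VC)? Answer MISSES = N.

0: 0xaa (blk 21, set 1) → MISS  vc=[]
1: 0x6c (blk 13, set 1) → MISS  vc=[21]
2: 0x99 (blk 19, set 3) → MISS  vc=[21]
3: 0x68 (blk 13, set 1) → L1-HIT  vc=[21]
4: 0x58 (blk 11, set 3) → MISS  vc=[21, 19]
5: 0x5c (blk 11, set 3) → L1-HIT  vc=[21, 19]
6: 0x9a (blk 19, set 3) → VC-HIT  vc=[21, 11]
7: 0x9b (blk 19, set 3) → L1-HIT  vc=[21, 11]
8: 0xfc (blk 31, set 3) → MISS  vc=[21, 11, 19]
9: 0xaa (blk 21, set 1) → VC-HIT  vc=[13, 11, 19]
10: 0xff (blk 31, set 3) → L1-HIT  vc=[13, 11, 19]
11: 0x6b (blk 13, set 1) → VC-HIT  vc=[21, 11, 19]
12: 0x9c (blk 19, set 3) → VC-HIT  vc=[21, 11, 31]

MISSES = 5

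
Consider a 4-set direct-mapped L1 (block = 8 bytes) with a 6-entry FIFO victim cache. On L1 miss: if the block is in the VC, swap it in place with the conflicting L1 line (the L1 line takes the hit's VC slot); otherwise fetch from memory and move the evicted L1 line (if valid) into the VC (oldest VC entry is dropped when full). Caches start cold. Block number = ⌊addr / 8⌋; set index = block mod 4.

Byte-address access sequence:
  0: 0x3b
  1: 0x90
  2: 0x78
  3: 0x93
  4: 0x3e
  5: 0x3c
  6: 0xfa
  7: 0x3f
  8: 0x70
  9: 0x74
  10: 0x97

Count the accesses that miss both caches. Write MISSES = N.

#0 0x3b→b7/s3 MISS; vc=[]
#1 0x90→b18/s2 MISS; vc=[]
#2 0x78→b15/s3 MISS; vc=[7]
#3 0x93→b18/s2 L1-HIT; vc=[7]
#4 0x3e→b7/s3 VC-HIT; vc=[15]
#5 0x3c→b7/s3 L1-HIT; vc=[15]
#6 0xfa→b31/s3 MISS; vc=[15,7]
#7 0x3f→b7/s3 VC-HIT; vc=[15,31]
#8 0x70→b14/s2 MISS; vc=[15,31,18]
#9 0x74→b14/s2 L1-HIT; vc=[15,31,18]
#10 0x97→b18/s2 VC-HIT; vc=[15,31,14]

MISSES = 5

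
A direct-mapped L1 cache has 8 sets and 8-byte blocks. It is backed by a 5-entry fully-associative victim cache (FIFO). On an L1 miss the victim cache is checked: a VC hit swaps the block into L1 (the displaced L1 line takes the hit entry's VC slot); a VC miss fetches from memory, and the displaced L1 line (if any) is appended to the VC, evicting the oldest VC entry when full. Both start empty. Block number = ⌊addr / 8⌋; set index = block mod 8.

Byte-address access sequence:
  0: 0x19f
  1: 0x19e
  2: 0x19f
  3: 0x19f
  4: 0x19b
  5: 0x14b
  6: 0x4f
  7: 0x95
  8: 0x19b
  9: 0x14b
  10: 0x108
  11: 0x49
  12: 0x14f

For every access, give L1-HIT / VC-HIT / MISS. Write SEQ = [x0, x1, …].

SEQ = [MISS, L1-HIT, L1-HIT, L1-HIT, L1-HIT, MISS, MISS, MISS, L1-HIT, VC-HIT, MISS, VC-HIT, VC-HIT]

0: 0x19f (blk 51, set 3) → MISS  vc=[]
1: 0x19e (blk 51, set 3) → L1-HIT  vc=[]
2: 0x19f (blk 51, set 3) → L1-HIT  vc=[]
3: 0x19f (blk 51, set 3) → L1-HIT  vc=[]
4: 0x19b (blk 51, set 3) → L1-HIT  vc=[]
5: 0x14b (blk 41, set 1) → MISS  vc=[]
6: 0x4f (blk 9, set 1) → MISS  vc=[41]
7: 0x95 (blk 18, set 2) → MISS  vc=[41]
8: 0x19b (blk 51, set 3) → L1-HIT  vc=[41]
9: 0x14b (blk 41, set 1) → VC-HIT  vc=[9]
10: 0x108 (blk 33, set 1) → MISS  vc=[9, 41]
11: 0x49 (blk 9, set 1) → VC-HIT  vc=[33, 41]
12: 0x14f (blk 41, set 1) → VC-HIT  vc=[33, 9]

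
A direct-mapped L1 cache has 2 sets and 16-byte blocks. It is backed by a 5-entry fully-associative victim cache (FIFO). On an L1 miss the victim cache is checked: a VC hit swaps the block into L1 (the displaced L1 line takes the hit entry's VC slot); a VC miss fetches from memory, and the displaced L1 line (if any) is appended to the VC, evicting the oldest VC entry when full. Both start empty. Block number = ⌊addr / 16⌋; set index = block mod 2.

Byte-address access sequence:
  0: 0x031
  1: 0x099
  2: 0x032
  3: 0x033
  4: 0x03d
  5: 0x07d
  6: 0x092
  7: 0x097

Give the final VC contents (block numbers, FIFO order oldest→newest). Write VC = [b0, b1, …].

0: 0x31 (blk 3, set 1) → MISS  vc=[]
1: 0x99 (blk 9, set 1) → MISS  vc=[3]
2: 0x32 (blk 3, set 1) → VC-HIT  vc=[9]
3: 0x33 (blk 3, set 1) → L1-HIT  vc=[9]
4: 0x3d (blk 3, set 1) → L1-HIT  vc=[9]
5: 0x7d (blk 7, set 1) → MISS  vc=[9, 3]
6: 0x92 (blk 9, set 1) → VC-HIT  vc=[7, 3]
7: 0x97 (blk 9, set 1) → L1-HIT  vc=[7, 3]

VC = [7, 3]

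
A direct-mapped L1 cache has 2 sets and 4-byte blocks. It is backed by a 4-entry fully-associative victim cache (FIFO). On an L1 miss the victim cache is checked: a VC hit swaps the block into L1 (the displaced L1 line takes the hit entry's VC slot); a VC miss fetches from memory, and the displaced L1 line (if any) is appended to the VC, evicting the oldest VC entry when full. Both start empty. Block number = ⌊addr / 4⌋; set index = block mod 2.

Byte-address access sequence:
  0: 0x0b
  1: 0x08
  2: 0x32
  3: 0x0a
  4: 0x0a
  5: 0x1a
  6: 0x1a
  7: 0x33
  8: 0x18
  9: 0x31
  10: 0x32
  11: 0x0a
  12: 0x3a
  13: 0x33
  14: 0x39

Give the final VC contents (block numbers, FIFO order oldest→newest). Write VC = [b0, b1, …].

0: 0xb (blk 2, set 0) → MISS  vc=[]
1: 0x8 (blk 2, set 0) → L1-HIT  vc=[]
2: 0x32 (blk 12, set 0) → MISS  vc=[2]
3: 0xa (blk 2, set 0) → VC-HIT  vc=[12]
4: 0xa (blk 2, set 0) → L1-HIT  vc=[12]
5: 0x1a (blk 6, set 0) → MISS  vc=[12, 2]
6: 0x1a (blk 6, set 0) → L1-HIT  vc=[12, 2]
7: 0x33 (blk 12, set 0) → VC-HIT  vc=[6, 2]
8: 0x18 (blk 6, set 0) → VC-HIT  vc=[12, 2]
9: 0x31 (blk 12, set 0) → VC-HIT  vc=[6, 2]
10: 0x32 (blk 12, set 0) → L1-HIT  vc=[6, 2]
11: 0xa (blk 2, set 0) → VC-HIT  vc=[6, 12]
12: 0x3a (blk 14, set 0) → MISS  vc=[6, 12, 2]
13: 0x33 (blk 12, set 0) → VC-HIT  vc=[6, 14, 2]
14: 0x39 (blk 14, set 0) → VC-HIT  vc=[6, 12, 2]

VC = [6, 12, 2]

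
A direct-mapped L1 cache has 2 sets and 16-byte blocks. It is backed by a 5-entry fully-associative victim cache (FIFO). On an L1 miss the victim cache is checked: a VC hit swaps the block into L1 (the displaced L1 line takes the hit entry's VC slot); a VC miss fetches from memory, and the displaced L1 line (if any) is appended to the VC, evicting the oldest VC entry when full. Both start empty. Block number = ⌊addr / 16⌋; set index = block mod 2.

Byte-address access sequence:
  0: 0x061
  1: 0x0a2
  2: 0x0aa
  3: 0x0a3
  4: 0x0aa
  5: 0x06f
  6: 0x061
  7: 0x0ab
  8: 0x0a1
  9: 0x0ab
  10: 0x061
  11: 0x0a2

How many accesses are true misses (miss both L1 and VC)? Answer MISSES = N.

MISSES = 2

#0 0x61→b6/s0 MISS; vc=[]
#1 0xa2→b10/s0 MISS; vc=[6]
#2 0xaa→b10/s0 L1-HIT; vc=[6]
#3 0xa3→b10/s0 L1-HIT; vc=[6]
#4 0xaa→b10/s0 L1-HIT; vc=[6]
#5 0x6f→b6/s0 VC-HIT; vc=[10]
#6 0x61→b6/s0 L1-HIT; vc=[10]
#7 0xab→b10/s0 VC-HIT; vc=[6]
#8 0xa1→b10/s0 L1-HIT; vc=[6]
#9 0xab→b10/s0 L1-HIT; vc=[6]
#10 0x61→b6/s0 VC-HIT; vc=[10]
#11 0xa2→b10/s0 VC-HIT; vc=[6]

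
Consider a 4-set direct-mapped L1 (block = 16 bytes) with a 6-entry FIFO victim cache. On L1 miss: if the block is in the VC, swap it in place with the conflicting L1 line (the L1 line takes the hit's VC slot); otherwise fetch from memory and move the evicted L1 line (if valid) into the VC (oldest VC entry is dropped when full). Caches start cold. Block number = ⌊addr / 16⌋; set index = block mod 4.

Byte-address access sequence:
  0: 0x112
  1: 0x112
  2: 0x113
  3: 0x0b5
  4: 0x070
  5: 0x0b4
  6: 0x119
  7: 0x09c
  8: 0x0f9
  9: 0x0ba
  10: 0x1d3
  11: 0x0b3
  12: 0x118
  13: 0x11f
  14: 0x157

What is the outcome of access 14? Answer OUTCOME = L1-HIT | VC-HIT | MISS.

OUTCOME = MISS

#0 0x112→b17/s1 MISS; vc=[]
#1 0x112→b17/s1 L1-HIT; vc=[]
#2 0x113→b17/s1 L1-HIT; vc=[]
#3 0xb5→b11/s3 MISS; vc=[]
#4 0x70→b7/s3 MISS; vc=[11]
#5 0xb4→b11/s3 VC-HIT; vc=[7]
#6 0x119→b17/s1 L1-HIT; vc=[7]
#7 0x9c→b9/s1 MISS; vc=[7,17]
#8 0xf9→b15/s3 MISS; vc=[7,17,11]
#9 0xba→b11/s3 VC-HIT; vc=[7,17,15]
#10 0x1d3→b29/s1 MISS; vc=[7,17,15,9]
#11 0xb3→b11/s3 L1-HIT; vc=[7,17,15,9]
#12 0x118→b17/s1 VC-HIT; vc=[7,29,15,9]
#13 0x11f→b17/s1 L1-HIT; vc=[7,29,15,9]
#14 0x157→b21/s1 MISS; vc=[7,29,15,9,17]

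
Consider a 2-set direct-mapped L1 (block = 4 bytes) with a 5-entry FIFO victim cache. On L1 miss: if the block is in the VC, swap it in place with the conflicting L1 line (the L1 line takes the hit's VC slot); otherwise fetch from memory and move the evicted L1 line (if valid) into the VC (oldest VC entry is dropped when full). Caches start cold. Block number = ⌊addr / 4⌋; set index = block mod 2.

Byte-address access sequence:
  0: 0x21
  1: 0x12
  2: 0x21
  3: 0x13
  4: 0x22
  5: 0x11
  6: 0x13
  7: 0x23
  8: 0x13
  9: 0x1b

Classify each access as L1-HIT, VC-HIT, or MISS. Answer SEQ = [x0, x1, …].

SEQ = [MISS, MISS, VC-HIT, VC-HIT, VC-HIT, VC-HIT, L1-HIT, VC-HIT, VC-HIT, MISS]

0: 0x21 (blk 8, set 0) → MISS  vc=[]
1: 0x12 (blk 4, set 0) → MISS  vc=[8]
2: 0x21 (blk 8, set 0) → VC-HIT  vc=[4]
3: 0x13 (blk 4, set 0) → VC-HIT  vc=[8]
4: 0x22 (blk 8, set 0) → VC-HIT  vc=[4]
5: 0x11 (blk 4, set 0) → VC-HIT  vc=[8]
6: 0x13 (blk 4, set 0) → L1-HIT  vc=[8]
7: 0x23 (blk 8, set 0) → VC-HIT  vc=[4]
8: 0x13 (blk 4, set 0) → VC-HIT  vc=[8]
9: 0x1b (blk 6, set 0) → MISS  vc=[8, 4]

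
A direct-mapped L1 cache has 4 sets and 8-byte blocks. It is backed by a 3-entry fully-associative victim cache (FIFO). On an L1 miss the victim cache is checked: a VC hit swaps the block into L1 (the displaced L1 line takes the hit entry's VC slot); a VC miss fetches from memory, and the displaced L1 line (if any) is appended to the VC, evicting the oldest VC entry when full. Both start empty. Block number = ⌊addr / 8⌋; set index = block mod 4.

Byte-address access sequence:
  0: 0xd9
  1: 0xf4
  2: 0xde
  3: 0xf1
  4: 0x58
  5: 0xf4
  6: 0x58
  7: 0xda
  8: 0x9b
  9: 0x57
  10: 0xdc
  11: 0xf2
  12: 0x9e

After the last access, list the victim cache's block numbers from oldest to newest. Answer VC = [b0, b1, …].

  [0] addr=0xd9 blk=27 s=3: MISS | VC []
  [1] addr=0xf4 blk=30 s=2: MISS | VC []
  [2] addr=0xde blk=27 s=3: L1-HIT | VC []
  [3] addr=0xf1 blk=30 s=2: L1-HIT | VC []
  [4] addr=0x58 blk=11 s=3: MISS | VC [27]
  [5] addr=0xf4 blk=30 s=2: L1-HIT | VC [27]
  [6] addr=0x58 blk=11 s=3: L1-HIT | VC [27]
  [7] addr=0xda blk=27 s=3: VC-HIT | VC [11]
  [8] addr=0x9b blk=19 s=3: MISS | VC [11, 27]
  [9] addr=0x57 blk=10 s=2: MISS | VC [11, 27, 30]
  [10] addr=0xdc blk=27 s=3: VC-HIT | VC [11, 19, 30]
  [11] addr=0xf2 blk=30 s=2: VC-HIT | VC [11, 19, 10]
  [12] addr=0x9e blk=19 s=3: VC-HIT | VC [11, 27, 10]

VC = [11, 27, 10]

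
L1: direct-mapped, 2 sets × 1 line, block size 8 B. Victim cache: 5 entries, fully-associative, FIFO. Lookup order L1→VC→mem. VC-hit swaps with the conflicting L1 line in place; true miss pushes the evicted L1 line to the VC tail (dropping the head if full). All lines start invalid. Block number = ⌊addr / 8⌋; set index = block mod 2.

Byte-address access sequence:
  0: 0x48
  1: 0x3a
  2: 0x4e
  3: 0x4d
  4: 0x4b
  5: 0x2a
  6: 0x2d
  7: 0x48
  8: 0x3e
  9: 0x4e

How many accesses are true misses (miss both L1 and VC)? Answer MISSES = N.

  [0] addr=0x48 blk=9 s=1: MISS | VC []
  [1] addr=0x3a blk=7 s=1: MISS | VC [9]
  [2] addr=0x4e blk=9 s=1: VC-HIT | VC [7]
  [3] addr=0x4d blk=9 s=1: L1-HIT | VC [7]
  [4] addr=0x4b blk=9 s=1: L1-HIT | VC [7]
  [5] addr=0x2a blk=5 s=1: MISS | VC [7, 9]
  [6] addr=0x2d blk=5 s=1: L1-HIT | VC [7, 9]
  [7] addr=0x48 blk=9 s=1: VC-HIT | VC [7, 5]
  [8] addr=0x3e blk=7 s=1: VC-HIT | VC [9, 5]
  [9] addr=0x4e blk=9 s=1: VC-HIT | VC [7, 5]

MISSES = 3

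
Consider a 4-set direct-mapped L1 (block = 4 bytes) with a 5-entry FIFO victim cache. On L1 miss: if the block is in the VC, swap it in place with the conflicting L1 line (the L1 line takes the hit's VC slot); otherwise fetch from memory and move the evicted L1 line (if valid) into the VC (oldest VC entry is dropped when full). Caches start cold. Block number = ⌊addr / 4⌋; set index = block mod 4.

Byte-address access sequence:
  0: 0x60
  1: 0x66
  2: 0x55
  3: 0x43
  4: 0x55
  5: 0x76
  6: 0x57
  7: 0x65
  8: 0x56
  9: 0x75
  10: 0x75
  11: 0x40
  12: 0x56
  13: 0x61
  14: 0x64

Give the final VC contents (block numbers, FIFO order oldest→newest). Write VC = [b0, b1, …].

0: 0x60 (blk 24, set 0) → MISS  vc=[]
1: 0x66 (blk 25, set 1) → MISS  vc=[]
2: 0x55 (blk 21, set 1) → MISS  vc=[25]
3: 0x43 (blk 16, set 0) → MISS  vc=[25, 24]
4: 0x55 (blk 21, set 1) → L1-HIT  vc=[25, 24]
5: 0x76 (blk 29, set 1) → MISS  vc=[25, 24, 21]
6: 0x57 (blk 21, set 1) → VC-HIT  vc=[25, 24, 29]
7: 0x65 (blk 25, set 1) → VC-HIT  vc=[21, 24, 29]
8: 0x56 (blk 21, set 1) → VC-HIT  vc=[25, 24, 29]
9: 0x75 (blk 29, set 1) → VC-HIT  vc=[25, 24, 21]
10: 0x75 (blk 29, set 1) → L1-HIT  vc=[25, 24, 21]
11: 0x40 (blk 16, set 0) → L1-HIT  vc=[25, 24, 21]
12: 0x56 (blk 21, set 1) → VC-HIT  vc=[25, 24, 29]
13: 0x61 (blk 24, set 0) → VC-HIT  vc=[25, 16, 29]
14: 0x64 (blk 25, set 1) → VC-HIT  vc=[21, 16, 29]

VC = [21, 16, 29]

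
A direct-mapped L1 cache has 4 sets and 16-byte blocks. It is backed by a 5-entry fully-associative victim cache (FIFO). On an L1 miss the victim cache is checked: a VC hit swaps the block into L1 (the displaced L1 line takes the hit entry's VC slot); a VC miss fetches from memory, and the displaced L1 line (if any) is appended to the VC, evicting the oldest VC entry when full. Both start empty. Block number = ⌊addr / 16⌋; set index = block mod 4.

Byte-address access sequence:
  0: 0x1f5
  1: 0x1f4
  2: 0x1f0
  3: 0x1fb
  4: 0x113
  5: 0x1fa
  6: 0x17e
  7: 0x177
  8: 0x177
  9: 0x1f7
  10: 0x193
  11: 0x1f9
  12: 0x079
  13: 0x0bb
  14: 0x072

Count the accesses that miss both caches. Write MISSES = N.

#0 0x1f5→b31/s3 MISS; vc=[]
#1 0x1f4→b31/s3 L1-HIT; vc=[]
#2 0x1f0→b31/s3 L1-HIT; vc=[]
#3 0x1fb→b31/s3 L1-HIT; vc=[]
#4 0x113→b17/s1 MISS; vc=[]
#5 0x1fa→b31/s3 L1-HIT; vc=[]
#6 0x17e→b23/s3 MISS; vc=[31]
#7 0x177→b23/s3 L1-HIT; vc=[31]
#8 0x177→b23/s3 L1-HIT; vc=[31]
#9 0x1f7→b31/s3 VC-HIT; vc=[23]
#10 0x193→b25/s1 MISS; vc=[23,17]
#11 0x1f9→b31/s3 L1-HIT; vc=[23,17]
#12 0x79→b7/s3 MISS; vc=[23,17,31]
#13 0xbb→b11/s3 MISS; vc=[23,17,31,7]
#14 0x72→b7/s3 VC-HIT; vc=[23,17,31,11]

MISSES = 6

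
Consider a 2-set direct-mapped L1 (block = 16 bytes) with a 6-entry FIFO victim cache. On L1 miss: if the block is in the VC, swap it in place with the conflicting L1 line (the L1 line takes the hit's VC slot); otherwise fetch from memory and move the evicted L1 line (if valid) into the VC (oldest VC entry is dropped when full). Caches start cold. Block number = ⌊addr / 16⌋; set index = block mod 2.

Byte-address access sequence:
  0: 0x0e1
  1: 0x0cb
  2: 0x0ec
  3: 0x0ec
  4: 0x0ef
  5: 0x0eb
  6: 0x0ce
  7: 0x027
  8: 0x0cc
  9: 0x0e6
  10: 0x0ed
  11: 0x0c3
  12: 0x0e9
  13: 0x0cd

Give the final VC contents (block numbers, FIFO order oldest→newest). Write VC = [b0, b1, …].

VC = [14, 2]

  [0] addr=0xe1 blk=14 s=0: MISS | VC []
  [1] addr=0xcb blk=12 s=0: MISS | VC [14]
  [2] addr=0xec blk=14 s=0: VC-HIT | VC [12]
  [3] addr=0xec blk=14 s=0: L1-HIT | VC [12]
  [4] addr=0xef blk=14 s=0: L1-HIT | VC [12]
  [5] addr=0xeb blk=14 s=0: L1-HIT | VC [12]
  [6] addr=0xce blk=12 s=0: VC-HIT | VC [14]
  [7] addr=0x27 blk=2 s=0: MISS | VC [14, 12]
  [8] addr=0xcc blk=12 s=0: VC-HIT | VC [14, 2]
  [9] addr=0xe6 blk=14 s=0: VC-HIT | VC [12, 2]
  [10] addr=0xed blk=14 s=0: L1-HIT | VC [12, 2]
  [11] addr=0xc3 blk=12 s=0: VC-HIT | VC [14, 2]
  [12] addr=0xe9 blk=14 s=0: VC-HIT | VC [12, 2]
  [13] addr=0xcd blk=12 s=0: VC-HIT | VC [14, 2]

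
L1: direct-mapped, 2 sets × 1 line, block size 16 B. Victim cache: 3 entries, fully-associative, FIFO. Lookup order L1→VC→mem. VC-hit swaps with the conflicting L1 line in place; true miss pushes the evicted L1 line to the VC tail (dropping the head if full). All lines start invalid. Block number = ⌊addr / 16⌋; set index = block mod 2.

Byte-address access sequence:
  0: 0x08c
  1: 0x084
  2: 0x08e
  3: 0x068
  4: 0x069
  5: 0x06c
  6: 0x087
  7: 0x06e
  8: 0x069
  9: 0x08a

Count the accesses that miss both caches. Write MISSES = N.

0: 0x8c (blk 8, set 0) → MISS  vc=[]
1: 0x84 (blk 8, set 0) → L1-HIT  vc=[]
2: 0x8e (blk 8, set 0) → L1-HIT  vc=[]
3: 0x68 (blk 6, set 0) → MISS  vc=[8]
4: 0x69 (blk 6, set 0) → L1-HIT  vc=[8]
5: 0x6c (blk 6, set 0) → L1-HIT  vc=[8]
6: 0x87 (blk 8, set 0) → VC-HIT  vc=[6]
7: 0x6e (blk 6, set 0) → VC-HIT  vc=[8]
8: 0x69 (blk 6, set 0) → L1-HIT  vc=[8]
9: 0x8a (blk 8, set 0) → VC-HIT  vc=[6]

MISSES = 2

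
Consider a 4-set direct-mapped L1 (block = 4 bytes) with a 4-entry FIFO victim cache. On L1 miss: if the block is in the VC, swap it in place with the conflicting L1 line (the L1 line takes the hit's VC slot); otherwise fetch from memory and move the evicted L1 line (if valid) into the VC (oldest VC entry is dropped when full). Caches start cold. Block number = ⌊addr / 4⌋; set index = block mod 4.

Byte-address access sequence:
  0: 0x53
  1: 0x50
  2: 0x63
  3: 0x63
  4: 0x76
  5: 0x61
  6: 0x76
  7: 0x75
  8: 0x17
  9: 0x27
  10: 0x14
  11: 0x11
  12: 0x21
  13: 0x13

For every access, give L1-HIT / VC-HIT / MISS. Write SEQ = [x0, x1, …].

SEQ = [MISS, L1-HIT, MISS, L1-HIT, MISS, L1-HIT, L1-HIT, L1-HIT, MISS, MISS, VC-HIT, MISS, MISS, VC-HIT]

0: 0x53 (blk 20, set 0) → MISS  vc=[]
1: 0x50 (blk 20, set 0) → L1-HIT  vc=[]
2: 0x63 (blk 24, set 0) → MISS  vc=[20]
3: 0x63 (blk 24, set 0) → L1-HIT  vc=[20]
4: 0x76 (blk 29, set 1) → MISS  vc=[20]
5: 0x61 (blk 24, set 0) → L1-HIT  vc=[20]
6: 0x76 (blk 29, set 1) → L1-HIT  vc=[20]
7: 0x75 (blk 29, set 1) → L1-HIT  vc=[20]
8: 0x17 (blk 5, set 1) → MISS  vc=[20, 29]
9: 0x27 (blk 9, set 1) → MISS  vc=[20, 29, 5]
10: 0x14 (blk 5, set 1) → VC-HIT  vc=[20, 29, 9]
11: 0x11 (blk 4, set 0) → MISS  vc=[20, 29, 9, 24]
12: 0x21 (blk 8, set 0) → MISS  vc=[29, 9, 24, 4]
13: 0x13 (blk 4, set 0) → VC-HIT  vc=[29, 9, 24, 8]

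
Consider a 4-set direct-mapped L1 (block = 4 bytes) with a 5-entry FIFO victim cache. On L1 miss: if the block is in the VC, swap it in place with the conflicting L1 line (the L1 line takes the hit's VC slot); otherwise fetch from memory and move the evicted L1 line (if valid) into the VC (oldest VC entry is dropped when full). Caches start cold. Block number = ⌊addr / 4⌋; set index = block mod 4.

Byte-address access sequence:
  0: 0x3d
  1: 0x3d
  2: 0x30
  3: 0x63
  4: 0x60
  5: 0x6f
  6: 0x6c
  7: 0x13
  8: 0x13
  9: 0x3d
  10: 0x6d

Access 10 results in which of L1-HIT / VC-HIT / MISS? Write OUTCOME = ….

OUTCOME = VC-HIT

0: 0x3d (blk 15, set 3) → MISS  vc=[]
1: 0x3d (blk 15, set 3) → L1-HIT  vc=[]
2: 0x30 (blk 12, set 0) → MISS  vc=[]
3: 0x63 (blk 24, set 0) → MISS  vc=[12]
4: 0x60 (blk 24, set 0) → L1-HIT  vc=[12]
5: 0x6f (blk 27, set 3) → MISS  vc=[12, 15]
6: 0x6c (blk 27, set 3) → L1-HIT  vc=[12, 15]
7: 0x13 (blk 4, set 0) → MISS  vc=[12, 15, 24]
8: 0x13 (blk 4, set 0) → L1-HIT  vc=[12, 15, 24]
9: 0x3d (blk 15, set 3) → VC-HIT  vc=[12, 27, 24]
10: 0x6d (blk 27, set 3) → VC-HIT  vc=[12, 15, 24]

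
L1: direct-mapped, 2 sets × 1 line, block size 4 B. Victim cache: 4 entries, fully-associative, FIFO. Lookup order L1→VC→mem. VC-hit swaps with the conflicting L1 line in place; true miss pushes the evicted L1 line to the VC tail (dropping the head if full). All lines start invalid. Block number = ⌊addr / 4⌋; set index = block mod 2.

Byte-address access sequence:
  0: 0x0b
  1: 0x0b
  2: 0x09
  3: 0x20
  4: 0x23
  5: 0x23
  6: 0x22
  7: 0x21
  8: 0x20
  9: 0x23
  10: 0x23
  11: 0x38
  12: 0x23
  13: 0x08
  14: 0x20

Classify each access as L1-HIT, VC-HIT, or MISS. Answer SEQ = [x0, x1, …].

0: 0xb (blk 2, set 0) → MISS  vc=[]
1: 0xb (blk 2, set 0) → L1-HIT  vc=[]
2: 0x9 (blk 2, set 0) → L1-HIT  vc=[]
3: 0x20 (blk 8, set 0) → MISS  vc=[2]
4: 0x23 (blk 8, set 0) → L1-HIT  vc=[2]
5: 0x23 (blk 8, set 0) → L1-HIT  vc=[2]
6: 0x22 (blk 8, set 0) → L1-HIT  vc=[2]
7: 0x21 (blk 8, set 0) → L1-HIT  vc=[2]
8: 0x20 (blk 8, set 0) → L1-HIT  vc=[2]
9: 0x23 (blk 8, set 0) → L1-HIT  vc=[2]
10: 0x23 (blk 8, set 0) → L1-HIT  vc=[2]
11: 0x38 (blk 14, set 0) → MISS  vc=[2, 8]
12: 0x23 (blk 8, set 0) → VC-HIT  vc=[2, 14]
13: 0x8 (blk 2, set 0) → VC-HIT  vc=[8, 14]
14: 0x20 (blk 8, set 0) → VC-HIT  vc=[2, 14]

SEQ = [MISS, L1-HIT, L1-HIT, MISS, L1-HIT, L1-HIT, L1-HIT, L1-HIT, L1-HIT, L1-HIT, L1-HIT, MISS, VC-HIT, VC-HIT, VC-HIT]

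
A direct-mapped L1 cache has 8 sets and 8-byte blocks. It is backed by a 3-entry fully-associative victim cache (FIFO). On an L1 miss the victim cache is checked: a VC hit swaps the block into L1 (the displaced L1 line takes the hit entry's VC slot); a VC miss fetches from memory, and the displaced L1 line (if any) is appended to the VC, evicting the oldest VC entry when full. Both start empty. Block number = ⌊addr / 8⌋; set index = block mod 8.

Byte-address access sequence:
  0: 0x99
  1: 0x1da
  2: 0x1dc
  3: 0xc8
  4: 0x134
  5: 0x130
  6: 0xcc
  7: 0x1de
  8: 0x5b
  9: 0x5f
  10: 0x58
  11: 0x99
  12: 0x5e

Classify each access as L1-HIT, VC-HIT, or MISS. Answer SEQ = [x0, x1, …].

  [0] addr=0x99 blk=19 s=3: MISS | VC []
  [1] addr=0x1da blk=59 s=3: MISS | VC [19]
  [2] addr=0x1dc blk=59 s=3: L1-HIT | VC [19]
  [3] addr=0xc8 blk=25 s=1: MISS | VC [19]
  [4] addr=0x134 blk=38 s=6: MISS | VC [19]
  [5] addr=0x130 blk=38 s=6: L1-HIT | VC [19]
  [6] addr=0xcc blk=25 s=1: L1-HIT | VC [19]
  [7] addr=0x1de blk=59 s=3: L1-HIT | VC [19]
  [8] addr=0x5b blk=11 s=3: MISS | VC [19, 59]
  [9] addr=0x5f blk=11 s=3: L1-HIT | VC [19, 59]
  [10] addr=0x58 blk=11 s=3: L1-HIT | VC [19, 59]
  [11] addr=0x99 blk=19 s=3: VC-HIT | VC [11, 59]
  [12] addr=0x5e blk=11 s=3: VC-HIT | VC [19, 59]

SEQ = [MISS, MISS, L1-HIT, MISS, MISS, L1-HIT, L1-HIT, L1-HIT, MISS, L1-HIT, L1-HIT, VC-HIT, VC-HIT]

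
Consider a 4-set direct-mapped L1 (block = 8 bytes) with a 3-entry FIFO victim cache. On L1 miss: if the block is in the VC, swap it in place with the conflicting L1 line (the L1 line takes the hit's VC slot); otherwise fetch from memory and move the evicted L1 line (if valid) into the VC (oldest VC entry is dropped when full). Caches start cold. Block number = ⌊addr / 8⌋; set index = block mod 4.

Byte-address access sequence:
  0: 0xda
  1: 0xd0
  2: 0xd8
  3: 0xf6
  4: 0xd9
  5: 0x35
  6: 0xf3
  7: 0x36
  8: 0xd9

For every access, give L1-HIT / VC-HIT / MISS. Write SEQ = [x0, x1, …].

0: 0xda (blk 27, set 3) → MISS  vc=[]
1: 0xd0 (blk 26, set 2) → MISS  vc=[]
2: 0xd8 (blk 27, set 3) → L1-HIT  vc=[]
3: 0xf6 (blk 30, set 2) → MISS  vc=[26]
4: 0xd9 (blk 27, set 3) → L1-HIT  vc=[26]
5: 0x35 (blk 6, set 2) → MISS  vc=[26, 30]
6: 0xf3 (blk 30, set 2) → VC-HIT  vc=[26, 6]
7: 0x36 (blk 6, set 2) → VC-HIT  vc=[26, 30]
8: 0xd9 (blk 27, set 3) → L1-HIT  vc=[26, 30]

SEQ = [MISS, MISS, L1-HIT, MISS, L1-HIT, MISS, VC-HIT, VC-HIT, L1-HIT]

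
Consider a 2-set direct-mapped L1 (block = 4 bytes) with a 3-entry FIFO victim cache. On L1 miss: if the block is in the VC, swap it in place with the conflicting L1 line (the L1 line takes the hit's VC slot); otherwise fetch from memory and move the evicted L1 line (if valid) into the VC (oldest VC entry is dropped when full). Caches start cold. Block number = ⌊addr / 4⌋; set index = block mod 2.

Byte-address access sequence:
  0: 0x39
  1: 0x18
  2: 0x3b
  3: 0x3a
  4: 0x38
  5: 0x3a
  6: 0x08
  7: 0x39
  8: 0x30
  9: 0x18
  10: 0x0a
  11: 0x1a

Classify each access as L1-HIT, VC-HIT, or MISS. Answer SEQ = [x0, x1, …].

SEQ = [MISS, MISS, VC-HIT, L1-HIT, L1-HIT, L1-HIT, MISS, VC-HIT, MISS, VC-HIT, VC-HIT, VC-HIT]

#0 0x39→b14/s0 MISS; vc=[]
#1 0x18→b6/s0 MISS; vc=[14]
#2 0x3b→b14/s0 VC-HIT; vc=[6]
#3 0x3a→b14/s0 L1-HIT; vc=[6]
#4 0x38→b14/s0 L1-HIT; vc=[6]
#5 0x3a→b14/s0 L1-HIT; vc=[6]
#6 0x8→b2/s0 MISS; vc=[6,14]
#7 0x39→b14/s0 VC-HIT; vc=[6,2]
#8 0x30→b12/s0 MISS; vc=[6,2,14]
#9 0x18→b6/s0 VC-HIT; vc=[12,2,14]
#10 0xa→b2/s0 VC-HIT; vc=[12,6,14]
#11 0x1a→b6/s0 VC-HIT; vc=[12,2,14]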